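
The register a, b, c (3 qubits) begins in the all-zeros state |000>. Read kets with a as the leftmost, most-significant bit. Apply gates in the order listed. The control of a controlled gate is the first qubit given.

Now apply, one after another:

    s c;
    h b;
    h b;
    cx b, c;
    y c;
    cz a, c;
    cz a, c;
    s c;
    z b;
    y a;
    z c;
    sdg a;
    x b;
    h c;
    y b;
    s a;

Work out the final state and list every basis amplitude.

The resulting statevector has amplitude sqrt(2)/2 on |100>, -sqrt(2)/2 on |101>, and 0 on every other basis state. Key observation: the block from step 2 through step 3 cancels to the identity and can be dropped.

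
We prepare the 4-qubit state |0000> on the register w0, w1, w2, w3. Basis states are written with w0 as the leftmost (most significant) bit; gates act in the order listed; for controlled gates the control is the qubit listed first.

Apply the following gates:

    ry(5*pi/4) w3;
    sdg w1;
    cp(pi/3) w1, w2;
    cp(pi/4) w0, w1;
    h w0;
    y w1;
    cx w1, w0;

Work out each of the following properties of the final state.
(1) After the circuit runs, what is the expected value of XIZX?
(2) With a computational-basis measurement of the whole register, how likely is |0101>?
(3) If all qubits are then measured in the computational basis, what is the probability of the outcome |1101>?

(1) The expectation value of XIZX is -sqrt(2)/2.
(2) The probability of measuring |0101> is sqrt(2)/8 + 1/4.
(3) Outcome |1101> occurs with probability sqrt(2)/8 + 1/4.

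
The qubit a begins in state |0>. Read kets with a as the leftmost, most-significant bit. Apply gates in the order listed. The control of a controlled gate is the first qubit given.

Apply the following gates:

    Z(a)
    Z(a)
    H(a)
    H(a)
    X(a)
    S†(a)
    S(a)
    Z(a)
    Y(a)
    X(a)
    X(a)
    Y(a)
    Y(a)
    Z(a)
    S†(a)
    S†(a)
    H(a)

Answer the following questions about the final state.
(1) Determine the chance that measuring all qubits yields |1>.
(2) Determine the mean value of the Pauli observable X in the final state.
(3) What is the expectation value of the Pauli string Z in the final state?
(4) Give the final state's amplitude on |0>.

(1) A full measurement returns |1> with probability 1/2. Key observation: the block from step 3 through step 4 cancels to the identity and can be dropped.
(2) In the final state, X has expectation 1.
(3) The expectation value of Z is 0.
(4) |0> carries amplitude sqrt(2)*I/2 in the final state.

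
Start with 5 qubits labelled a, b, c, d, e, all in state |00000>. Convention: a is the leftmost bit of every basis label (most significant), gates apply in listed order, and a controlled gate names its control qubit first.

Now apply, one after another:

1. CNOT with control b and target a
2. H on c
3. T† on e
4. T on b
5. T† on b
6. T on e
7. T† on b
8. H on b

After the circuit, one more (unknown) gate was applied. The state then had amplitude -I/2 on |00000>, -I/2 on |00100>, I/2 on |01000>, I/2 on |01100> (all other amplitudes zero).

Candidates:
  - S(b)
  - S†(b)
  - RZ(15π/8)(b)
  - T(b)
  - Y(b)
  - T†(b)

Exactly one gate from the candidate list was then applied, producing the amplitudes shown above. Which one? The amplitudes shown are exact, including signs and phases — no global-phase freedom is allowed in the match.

The applied gate was Y(b).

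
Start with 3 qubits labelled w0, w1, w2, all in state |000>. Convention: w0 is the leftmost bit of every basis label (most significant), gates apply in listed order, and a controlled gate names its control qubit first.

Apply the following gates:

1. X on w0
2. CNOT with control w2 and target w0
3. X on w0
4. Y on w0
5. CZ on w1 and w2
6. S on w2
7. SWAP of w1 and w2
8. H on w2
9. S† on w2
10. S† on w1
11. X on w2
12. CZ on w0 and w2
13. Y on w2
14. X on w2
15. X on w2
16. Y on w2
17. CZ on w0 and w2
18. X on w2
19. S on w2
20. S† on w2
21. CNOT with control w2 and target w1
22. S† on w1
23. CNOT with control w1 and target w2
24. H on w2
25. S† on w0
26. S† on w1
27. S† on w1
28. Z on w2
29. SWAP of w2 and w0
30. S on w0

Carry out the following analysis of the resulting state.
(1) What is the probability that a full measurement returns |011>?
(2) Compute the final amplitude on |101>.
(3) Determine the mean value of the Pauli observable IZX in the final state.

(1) Outcome |011> occurs with probability 1/4. Key observation: steps 11-18 multiply out to the identity, so the circuit reduces to the remaining gates.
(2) The amplitude on |101> is -I/2.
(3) The observable IZX averages to 0.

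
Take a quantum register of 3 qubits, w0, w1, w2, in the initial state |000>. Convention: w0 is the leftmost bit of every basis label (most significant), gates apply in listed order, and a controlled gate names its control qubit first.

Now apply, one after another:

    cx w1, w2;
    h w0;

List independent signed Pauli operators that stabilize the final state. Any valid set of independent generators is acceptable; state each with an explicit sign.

The final state is stabilized by the group generated by +XII, +IZI, +IIZ; other independent generating sets are equally valid.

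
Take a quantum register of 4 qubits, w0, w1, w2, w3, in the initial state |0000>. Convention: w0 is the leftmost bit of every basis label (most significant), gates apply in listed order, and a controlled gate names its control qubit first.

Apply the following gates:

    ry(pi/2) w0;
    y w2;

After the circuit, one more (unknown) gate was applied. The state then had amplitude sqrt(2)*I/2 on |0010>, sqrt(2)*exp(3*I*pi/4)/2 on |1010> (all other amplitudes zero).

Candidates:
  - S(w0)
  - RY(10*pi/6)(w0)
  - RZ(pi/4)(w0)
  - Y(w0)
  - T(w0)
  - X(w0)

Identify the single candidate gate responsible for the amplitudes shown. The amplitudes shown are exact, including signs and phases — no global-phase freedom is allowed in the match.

The applied gate was T(w0).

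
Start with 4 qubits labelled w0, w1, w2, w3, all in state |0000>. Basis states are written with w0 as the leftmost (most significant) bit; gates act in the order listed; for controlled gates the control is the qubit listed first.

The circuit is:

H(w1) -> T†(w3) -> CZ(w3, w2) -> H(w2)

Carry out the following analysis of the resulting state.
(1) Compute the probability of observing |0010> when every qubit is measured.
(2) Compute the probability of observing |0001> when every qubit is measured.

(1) Outcome |0010> occurs with probability 1/4.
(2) The probability of measuring |0001> is 0.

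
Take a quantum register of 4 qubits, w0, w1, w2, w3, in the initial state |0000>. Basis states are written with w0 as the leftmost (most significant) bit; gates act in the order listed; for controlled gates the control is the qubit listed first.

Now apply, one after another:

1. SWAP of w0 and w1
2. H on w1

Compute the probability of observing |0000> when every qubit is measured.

Outcome |0000> occurs with probability 1/2.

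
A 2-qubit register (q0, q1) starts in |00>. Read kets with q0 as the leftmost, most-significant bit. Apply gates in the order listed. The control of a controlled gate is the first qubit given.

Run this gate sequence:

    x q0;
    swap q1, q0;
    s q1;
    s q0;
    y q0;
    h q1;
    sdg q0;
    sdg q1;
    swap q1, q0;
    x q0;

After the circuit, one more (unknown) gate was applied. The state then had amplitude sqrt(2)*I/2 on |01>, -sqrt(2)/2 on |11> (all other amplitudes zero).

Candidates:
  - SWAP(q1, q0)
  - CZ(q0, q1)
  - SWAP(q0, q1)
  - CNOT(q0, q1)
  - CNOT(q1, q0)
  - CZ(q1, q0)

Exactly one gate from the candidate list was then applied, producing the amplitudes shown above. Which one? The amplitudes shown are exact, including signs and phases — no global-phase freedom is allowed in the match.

The applied gate was CNOT(q1, q0).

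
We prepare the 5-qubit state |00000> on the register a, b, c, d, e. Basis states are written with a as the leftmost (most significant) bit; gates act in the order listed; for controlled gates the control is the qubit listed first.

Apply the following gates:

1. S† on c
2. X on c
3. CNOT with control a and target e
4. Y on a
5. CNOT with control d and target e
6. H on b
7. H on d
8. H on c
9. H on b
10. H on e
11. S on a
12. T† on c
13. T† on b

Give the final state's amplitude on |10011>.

The final state's coefficient on |10011> equals -sqrt(2)/4.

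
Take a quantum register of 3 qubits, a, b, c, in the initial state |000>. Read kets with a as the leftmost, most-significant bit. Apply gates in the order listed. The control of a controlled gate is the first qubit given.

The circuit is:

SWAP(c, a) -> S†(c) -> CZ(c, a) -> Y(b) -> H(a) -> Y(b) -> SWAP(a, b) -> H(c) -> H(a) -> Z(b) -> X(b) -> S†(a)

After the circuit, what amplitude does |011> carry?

The final state's coefficient on |011> equals sqrt(2)/4.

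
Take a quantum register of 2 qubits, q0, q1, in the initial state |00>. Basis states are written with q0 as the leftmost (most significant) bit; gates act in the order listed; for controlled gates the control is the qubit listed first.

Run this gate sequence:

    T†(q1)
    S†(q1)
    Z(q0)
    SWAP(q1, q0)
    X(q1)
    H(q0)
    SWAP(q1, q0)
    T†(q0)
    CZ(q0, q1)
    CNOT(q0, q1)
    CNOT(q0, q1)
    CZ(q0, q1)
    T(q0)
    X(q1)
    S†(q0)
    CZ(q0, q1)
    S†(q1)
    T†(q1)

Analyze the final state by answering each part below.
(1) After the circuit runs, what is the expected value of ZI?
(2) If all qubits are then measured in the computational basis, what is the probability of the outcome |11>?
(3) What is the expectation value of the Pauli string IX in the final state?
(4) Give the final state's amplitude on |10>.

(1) In the final state, ZI has expectation -1.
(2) The probability of measuring |11> is 1/2.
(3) The expectation value of IX is sqrt(2)/2.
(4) |10> carries amplitude -sqrt(2)*I/2 in the final state.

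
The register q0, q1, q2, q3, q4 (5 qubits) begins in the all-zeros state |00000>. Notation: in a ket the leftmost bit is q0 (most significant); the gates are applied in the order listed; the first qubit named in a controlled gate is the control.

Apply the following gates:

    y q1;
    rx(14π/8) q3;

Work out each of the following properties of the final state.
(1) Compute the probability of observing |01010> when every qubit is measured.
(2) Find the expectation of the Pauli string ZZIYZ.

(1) The probability of measuring |01010> is 1/2 - sqrt(2)/4.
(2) In the final state, ZZIYZ has expectation -sqrt(2)/2.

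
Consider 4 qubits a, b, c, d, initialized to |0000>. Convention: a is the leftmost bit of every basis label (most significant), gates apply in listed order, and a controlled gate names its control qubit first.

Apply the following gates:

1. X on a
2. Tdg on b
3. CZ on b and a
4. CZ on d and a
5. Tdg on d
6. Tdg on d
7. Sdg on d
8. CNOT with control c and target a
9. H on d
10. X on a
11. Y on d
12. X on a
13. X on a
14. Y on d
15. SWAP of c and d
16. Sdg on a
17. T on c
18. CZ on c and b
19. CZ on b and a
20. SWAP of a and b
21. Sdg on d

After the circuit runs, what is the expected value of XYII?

The expectation value of XYII is 0. Key observation: steps 11-14 multiply out to the identity, so the circuit reduces to the remaining gates.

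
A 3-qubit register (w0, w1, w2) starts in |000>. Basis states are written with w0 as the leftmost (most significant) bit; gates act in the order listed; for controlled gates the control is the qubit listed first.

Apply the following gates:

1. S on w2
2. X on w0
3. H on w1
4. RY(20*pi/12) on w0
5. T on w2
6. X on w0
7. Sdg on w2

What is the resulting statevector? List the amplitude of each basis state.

After the circuit, the state carries amplitude -sqrt(6)/4 on |000>, 0 on |001>, -sqrt(6)/4 on |010>, 0 on |011>, -sqrt(2)/4 on |100>, 0 on |101>, -sqrt(2)/4 on |110>, 0 on |111>.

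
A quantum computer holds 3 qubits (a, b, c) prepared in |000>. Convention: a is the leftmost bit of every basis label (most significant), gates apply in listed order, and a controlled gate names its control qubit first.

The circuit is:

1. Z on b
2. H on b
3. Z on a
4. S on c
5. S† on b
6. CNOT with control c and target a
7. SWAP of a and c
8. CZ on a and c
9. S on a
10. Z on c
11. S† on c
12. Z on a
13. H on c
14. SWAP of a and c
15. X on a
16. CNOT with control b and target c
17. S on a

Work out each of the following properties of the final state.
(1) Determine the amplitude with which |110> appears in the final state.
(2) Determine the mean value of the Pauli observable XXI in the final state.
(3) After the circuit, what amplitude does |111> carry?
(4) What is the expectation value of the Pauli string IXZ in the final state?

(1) |110> carries amplitude 0 in the final state.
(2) The expectation value of XXI is 0.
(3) |111> carries amplitude 1/2 in the final state.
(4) The expectation value of IXZ is 0.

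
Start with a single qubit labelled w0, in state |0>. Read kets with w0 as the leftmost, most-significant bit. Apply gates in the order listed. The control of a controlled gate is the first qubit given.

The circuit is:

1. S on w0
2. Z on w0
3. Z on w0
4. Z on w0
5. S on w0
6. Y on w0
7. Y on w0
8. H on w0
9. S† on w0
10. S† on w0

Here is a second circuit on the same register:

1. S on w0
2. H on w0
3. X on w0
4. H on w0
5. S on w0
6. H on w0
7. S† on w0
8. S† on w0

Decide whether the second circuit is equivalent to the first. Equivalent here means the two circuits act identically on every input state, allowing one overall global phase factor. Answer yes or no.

Yes — the two circuits implement the same unitary up to a global phase.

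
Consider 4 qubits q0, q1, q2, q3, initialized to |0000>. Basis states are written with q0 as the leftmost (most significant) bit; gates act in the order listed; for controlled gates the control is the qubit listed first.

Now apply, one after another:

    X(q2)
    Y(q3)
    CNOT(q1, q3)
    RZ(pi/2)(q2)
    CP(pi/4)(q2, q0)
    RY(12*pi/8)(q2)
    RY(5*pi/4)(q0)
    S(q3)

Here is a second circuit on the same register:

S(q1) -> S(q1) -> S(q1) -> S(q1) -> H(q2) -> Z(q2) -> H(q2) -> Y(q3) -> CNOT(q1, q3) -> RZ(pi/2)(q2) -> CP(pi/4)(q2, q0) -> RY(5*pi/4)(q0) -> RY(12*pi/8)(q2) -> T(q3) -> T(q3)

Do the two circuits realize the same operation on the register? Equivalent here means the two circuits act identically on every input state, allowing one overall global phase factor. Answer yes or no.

Yes: on every input state the two circuits agree up to one overall phase factor.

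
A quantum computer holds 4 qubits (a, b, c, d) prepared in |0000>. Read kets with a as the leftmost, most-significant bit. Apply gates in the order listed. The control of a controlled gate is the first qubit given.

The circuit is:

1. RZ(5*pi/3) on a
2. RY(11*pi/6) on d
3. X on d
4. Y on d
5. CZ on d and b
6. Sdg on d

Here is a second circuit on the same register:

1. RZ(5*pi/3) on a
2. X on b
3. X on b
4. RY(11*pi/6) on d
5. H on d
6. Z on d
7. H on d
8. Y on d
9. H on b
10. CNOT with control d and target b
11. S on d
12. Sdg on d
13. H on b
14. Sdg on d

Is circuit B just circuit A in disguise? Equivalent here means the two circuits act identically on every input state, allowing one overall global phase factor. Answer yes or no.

Yes — the two circuits implement the same unitary up to a global phase.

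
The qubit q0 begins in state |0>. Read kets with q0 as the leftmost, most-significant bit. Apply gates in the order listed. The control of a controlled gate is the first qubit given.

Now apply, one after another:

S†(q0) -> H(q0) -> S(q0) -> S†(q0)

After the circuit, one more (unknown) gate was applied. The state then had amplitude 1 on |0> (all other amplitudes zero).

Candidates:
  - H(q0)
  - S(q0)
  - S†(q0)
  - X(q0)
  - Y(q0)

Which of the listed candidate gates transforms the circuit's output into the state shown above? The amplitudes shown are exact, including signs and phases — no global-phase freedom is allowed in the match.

It was H(q0) that produced the state shown.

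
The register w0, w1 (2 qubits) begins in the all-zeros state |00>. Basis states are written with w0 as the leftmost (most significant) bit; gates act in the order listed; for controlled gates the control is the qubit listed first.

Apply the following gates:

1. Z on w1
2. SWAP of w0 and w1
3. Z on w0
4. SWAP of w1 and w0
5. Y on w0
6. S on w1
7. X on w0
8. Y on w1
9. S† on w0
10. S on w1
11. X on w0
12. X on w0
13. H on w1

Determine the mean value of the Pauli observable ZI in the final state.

The observable ZI averages to 1.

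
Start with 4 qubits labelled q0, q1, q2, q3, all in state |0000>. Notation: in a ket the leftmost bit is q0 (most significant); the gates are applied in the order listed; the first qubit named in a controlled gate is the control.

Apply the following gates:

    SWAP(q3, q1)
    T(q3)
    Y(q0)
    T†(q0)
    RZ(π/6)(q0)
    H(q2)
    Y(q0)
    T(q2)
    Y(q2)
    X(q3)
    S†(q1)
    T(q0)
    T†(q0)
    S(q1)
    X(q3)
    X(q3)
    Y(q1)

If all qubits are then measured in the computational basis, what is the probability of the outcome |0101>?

A full measurement returns |0101> with probability 1/2. Key observation: gates 10-15 undo each other exactly, leaving only the rest of the circuit to track.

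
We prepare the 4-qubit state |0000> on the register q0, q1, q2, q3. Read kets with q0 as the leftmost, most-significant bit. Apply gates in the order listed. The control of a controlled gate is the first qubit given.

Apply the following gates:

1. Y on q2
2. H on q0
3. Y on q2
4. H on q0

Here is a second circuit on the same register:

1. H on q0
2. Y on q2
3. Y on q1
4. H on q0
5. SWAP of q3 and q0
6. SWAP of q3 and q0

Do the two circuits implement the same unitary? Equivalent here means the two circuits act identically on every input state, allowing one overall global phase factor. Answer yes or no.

No, they are not equivalent — no single phase factor reconciles the two unitaries.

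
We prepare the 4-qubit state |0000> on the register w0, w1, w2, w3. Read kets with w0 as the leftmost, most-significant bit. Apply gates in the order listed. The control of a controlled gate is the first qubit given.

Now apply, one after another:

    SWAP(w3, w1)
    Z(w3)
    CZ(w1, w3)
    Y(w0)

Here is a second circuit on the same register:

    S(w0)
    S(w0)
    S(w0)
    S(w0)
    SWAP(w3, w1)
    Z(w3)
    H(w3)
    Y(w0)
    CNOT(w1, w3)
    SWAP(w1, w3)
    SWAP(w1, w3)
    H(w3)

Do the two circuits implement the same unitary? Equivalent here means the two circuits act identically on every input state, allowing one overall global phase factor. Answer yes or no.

Yes — the two circuits implement the same unitary up to a global phase.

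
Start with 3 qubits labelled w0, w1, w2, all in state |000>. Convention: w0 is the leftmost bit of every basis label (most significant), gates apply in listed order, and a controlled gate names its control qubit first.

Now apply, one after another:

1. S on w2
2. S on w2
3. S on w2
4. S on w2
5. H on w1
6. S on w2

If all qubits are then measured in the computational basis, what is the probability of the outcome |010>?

The probability of measuring |010> is 1/2. Key observation: the block from step 1 through step 4 cancels to the identity and can be dropped.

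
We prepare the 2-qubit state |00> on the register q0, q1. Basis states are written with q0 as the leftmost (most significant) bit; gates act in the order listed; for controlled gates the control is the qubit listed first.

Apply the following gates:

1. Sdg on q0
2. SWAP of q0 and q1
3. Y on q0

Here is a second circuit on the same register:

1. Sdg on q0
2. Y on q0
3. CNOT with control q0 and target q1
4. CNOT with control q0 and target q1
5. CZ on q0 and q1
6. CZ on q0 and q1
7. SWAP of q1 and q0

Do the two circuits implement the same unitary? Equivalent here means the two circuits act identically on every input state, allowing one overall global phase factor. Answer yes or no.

No: there is an input state on which the two circuits produce genuinely different outputs (not merely differing by a phase).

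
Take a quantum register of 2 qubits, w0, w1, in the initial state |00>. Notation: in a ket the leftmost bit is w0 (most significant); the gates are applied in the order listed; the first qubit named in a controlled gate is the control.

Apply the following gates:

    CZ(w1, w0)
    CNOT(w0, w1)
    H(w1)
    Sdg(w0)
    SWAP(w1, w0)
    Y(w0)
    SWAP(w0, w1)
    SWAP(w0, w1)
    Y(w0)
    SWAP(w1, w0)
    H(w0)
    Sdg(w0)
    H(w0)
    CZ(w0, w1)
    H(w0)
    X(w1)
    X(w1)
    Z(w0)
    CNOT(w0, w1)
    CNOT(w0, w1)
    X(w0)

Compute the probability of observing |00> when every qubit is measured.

Outcome |00> occurs with probability 1/4. Key observation: gates 5-10 undo each other exactly, leaving only the rest of the circuit to track.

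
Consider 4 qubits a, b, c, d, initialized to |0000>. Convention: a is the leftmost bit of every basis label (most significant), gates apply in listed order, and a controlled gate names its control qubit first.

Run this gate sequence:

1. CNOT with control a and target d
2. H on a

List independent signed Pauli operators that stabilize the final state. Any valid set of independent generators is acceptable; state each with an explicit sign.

The final state is stabilized by the group generated by +XIII, +IZII, +IIZI, +IIIZ; other independent generating sets are equally valid.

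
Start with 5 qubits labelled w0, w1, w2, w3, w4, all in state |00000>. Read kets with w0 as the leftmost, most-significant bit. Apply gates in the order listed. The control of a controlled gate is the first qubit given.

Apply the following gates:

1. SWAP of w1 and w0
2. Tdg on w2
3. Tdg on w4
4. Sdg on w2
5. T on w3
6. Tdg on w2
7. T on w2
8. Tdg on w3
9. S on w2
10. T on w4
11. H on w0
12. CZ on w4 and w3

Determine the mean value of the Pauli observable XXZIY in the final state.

In the final state, XXZIY has expectation 0. Key observation: steps 3-10 multiply out to the identity, so the circuit reduces to the remaining gates.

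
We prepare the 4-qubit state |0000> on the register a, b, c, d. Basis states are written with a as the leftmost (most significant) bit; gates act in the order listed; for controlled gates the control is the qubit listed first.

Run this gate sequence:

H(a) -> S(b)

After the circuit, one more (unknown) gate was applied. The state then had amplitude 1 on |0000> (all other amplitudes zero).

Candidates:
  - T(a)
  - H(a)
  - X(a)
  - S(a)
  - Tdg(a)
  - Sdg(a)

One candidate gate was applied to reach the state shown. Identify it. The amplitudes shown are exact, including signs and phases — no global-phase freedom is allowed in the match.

The unique candidate consistent with the amplitudes is H(a).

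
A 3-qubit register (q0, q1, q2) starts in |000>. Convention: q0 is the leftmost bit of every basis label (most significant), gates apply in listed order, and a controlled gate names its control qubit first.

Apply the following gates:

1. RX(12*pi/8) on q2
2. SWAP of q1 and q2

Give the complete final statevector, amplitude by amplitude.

The resulting statevector has amplitude -sqrt(2)/2 on |000>, -sqrt(2)*I/2 on |010>, and 0 on every other basis state.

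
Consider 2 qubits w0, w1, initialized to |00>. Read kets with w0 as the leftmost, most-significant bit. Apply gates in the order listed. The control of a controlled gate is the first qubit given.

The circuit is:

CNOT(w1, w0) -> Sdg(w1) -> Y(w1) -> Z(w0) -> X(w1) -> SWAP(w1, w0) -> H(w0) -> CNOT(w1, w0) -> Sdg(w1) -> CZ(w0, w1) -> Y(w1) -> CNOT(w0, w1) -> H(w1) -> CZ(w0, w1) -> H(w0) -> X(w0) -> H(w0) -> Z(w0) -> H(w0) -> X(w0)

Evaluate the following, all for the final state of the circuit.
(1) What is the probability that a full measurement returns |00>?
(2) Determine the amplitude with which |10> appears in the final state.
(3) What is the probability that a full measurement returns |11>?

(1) The probability of measuring |00> is 0. Key observation: gates 15-18 undo each other exactly, leaving only the rest of the circuit to track.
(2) The amplitude on |10> is -sqrt(2)/2.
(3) A full measurement returns |11> with probability 1/2.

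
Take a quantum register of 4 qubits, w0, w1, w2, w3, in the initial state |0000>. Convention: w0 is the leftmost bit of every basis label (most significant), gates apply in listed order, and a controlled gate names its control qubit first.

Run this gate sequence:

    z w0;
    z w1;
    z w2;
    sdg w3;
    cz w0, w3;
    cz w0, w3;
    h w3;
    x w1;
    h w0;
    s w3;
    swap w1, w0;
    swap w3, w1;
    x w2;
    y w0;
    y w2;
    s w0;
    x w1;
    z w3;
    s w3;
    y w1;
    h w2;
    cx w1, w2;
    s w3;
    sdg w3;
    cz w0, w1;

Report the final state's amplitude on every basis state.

After the circuit, the state carries amplitude sqrt(2)*I/4 on |0000>, sqrt(2)/4 on |0001>, sqrt(2)*I/4 on |0010>, sqrt(2)/4 on |0011>, sqrt(2)/4 on |0100>, -sqrt(2)*I/4 on |0101>, sqrt(2)/4 on |0110>, -sqrt(2)*I/4 on |0111>, 0 on |1000>, 0 on |1001>, 0 on |1010>, 0 on |1011>, 0 on |1100>, 0 on |1101>, 0 on |1110>, 0 on |1111>. Key observation: the block from step 5 through step 6 cancels to the identity and can be dropped.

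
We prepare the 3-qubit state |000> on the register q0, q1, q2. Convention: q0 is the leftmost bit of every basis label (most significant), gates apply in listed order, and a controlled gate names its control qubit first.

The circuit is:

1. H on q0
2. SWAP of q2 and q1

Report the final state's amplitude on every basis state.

The final amplitudes are sqrt(2)/2 on |000>, sqrt(2)/2 on |100>, and 0 on every other basis state.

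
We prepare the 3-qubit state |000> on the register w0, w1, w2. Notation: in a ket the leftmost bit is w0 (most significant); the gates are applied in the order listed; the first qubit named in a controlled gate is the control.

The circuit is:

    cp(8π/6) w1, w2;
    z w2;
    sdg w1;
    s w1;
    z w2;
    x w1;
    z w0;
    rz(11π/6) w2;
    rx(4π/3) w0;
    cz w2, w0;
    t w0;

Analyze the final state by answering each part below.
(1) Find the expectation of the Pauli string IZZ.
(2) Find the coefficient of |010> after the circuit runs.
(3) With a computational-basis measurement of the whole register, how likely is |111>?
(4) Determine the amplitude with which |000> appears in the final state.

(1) The expectation value of IZZ is -1. Key observation: gates 2-5 undo each other exactly, leaving only the rest of the circuit to track.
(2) The amplitude on |010> is exp(I*pi/12)/2.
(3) The probability of measuring |111> is 0.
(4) |000> carries amplitude 0 in the final state.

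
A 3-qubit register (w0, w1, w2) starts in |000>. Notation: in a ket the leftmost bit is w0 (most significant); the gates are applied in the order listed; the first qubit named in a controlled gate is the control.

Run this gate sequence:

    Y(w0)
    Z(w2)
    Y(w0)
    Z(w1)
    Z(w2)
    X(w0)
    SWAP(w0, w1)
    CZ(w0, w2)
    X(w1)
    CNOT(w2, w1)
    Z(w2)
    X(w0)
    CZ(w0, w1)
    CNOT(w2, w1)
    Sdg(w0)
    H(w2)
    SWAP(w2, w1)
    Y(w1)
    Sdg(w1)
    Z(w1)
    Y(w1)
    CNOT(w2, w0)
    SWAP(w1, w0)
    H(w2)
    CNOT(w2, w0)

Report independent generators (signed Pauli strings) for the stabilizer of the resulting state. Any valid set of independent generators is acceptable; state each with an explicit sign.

The stabilizer group can be generated by -YIZ, -ZIY, -IZI, among other valid generating sets.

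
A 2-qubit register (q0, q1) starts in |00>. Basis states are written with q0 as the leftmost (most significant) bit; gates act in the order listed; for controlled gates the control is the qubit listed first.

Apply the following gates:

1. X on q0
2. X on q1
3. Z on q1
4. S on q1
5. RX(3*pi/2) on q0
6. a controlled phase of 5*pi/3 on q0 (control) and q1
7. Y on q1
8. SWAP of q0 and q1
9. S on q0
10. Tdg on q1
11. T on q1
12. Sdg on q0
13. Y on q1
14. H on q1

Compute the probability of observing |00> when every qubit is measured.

Outcome |00> occurs with probability sqrt(3)/4 + 1/2. Key observation: the block from step 9 through step 12 cancels to the identity and can be dropped.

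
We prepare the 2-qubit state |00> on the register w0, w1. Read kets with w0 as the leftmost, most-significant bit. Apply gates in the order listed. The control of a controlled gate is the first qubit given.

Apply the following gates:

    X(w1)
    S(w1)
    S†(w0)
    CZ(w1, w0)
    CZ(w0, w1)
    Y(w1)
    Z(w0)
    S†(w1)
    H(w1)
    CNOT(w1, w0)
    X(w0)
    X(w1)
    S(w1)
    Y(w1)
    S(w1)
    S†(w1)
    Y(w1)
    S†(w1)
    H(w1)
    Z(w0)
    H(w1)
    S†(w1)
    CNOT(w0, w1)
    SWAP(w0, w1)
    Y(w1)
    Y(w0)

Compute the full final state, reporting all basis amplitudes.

After the circuit, the state carries amplitude 0 on |00>, 0 on |01>, sqrt(2)*I/2 on |10>, -sqrt(2)/2 on |11>.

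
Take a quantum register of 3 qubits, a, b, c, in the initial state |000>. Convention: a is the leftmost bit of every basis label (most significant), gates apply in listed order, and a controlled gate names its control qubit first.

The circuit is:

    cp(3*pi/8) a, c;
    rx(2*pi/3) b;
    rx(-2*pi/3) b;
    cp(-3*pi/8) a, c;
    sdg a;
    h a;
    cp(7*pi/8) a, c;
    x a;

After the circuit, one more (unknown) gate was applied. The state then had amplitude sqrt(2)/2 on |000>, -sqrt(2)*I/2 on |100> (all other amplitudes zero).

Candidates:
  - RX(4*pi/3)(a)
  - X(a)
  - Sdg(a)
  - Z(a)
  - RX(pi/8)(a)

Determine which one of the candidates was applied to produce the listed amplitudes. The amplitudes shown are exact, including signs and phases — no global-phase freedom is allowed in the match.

The applied gate was Sdg(a). Key observation: gates 1-4 undo each other exactly, leaving only the rest of the circuit to track.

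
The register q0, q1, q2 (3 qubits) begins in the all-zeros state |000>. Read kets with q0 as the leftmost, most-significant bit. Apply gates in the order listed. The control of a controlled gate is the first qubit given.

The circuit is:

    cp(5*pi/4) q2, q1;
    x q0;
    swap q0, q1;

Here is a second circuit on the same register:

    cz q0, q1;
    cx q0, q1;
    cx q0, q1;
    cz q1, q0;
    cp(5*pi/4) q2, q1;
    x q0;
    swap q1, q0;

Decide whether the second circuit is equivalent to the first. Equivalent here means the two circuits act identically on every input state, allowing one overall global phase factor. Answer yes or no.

Yes — the two circuits implement the same unitary up to a global phase.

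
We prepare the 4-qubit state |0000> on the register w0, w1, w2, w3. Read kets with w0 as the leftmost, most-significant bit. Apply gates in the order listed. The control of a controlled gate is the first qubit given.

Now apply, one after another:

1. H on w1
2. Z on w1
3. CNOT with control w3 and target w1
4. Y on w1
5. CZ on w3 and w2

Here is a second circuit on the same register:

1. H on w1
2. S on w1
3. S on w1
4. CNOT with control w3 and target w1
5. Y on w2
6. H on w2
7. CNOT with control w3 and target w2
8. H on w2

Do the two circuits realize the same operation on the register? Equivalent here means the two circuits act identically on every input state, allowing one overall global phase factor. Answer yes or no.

No — the two circuits implement different unitaries, even allowing a global phase.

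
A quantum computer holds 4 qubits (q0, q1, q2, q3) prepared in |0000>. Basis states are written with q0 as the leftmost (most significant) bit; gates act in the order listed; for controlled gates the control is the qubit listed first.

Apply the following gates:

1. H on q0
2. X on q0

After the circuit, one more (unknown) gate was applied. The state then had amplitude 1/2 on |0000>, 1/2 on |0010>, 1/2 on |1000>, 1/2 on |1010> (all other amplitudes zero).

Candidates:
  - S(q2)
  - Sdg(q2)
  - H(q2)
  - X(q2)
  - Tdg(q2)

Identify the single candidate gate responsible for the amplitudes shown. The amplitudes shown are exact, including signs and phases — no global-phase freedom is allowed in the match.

It was H(q2) that produced the state shown.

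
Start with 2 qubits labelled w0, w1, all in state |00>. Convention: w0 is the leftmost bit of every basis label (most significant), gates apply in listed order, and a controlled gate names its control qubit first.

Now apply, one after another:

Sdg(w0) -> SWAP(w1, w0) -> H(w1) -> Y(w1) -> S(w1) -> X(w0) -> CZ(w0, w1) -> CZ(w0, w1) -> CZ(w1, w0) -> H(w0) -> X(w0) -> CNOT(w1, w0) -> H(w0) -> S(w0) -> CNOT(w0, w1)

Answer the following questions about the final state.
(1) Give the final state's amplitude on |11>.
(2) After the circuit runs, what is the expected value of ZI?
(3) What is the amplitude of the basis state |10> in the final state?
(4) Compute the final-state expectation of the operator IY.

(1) The final state's coefficient on |11> equals -sqrt(2)/2. Key observation: gates 7-8 undo each other exactly, leaving only the rest of the circuit to track.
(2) In the final state, ZI has expectation -1.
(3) The amplitude on |10> is sqrt(2)*I/2.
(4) In the final state, IY has expectation 1.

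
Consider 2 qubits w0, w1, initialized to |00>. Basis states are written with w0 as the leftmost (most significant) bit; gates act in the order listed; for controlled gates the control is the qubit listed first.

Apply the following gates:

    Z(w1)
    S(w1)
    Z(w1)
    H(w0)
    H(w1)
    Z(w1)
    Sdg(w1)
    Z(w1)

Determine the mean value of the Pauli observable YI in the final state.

The observable YI averages to 0.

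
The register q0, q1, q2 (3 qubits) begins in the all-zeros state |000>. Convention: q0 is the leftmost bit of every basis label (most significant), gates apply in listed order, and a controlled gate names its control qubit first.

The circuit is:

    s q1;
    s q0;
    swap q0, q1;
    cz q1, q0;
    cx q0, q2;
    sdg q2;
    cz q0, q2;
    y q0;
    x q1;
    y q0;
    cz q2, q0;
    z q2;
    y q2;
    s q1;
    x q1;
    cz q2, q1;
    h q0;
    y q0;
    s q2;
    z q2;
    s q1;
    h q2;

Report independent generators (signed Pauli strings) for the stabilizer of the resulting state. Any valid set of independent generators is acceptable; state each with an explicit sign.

The final state is stabilized by the group generated by -XII, -IIX, +IZI; other independent generating sets are equally valid.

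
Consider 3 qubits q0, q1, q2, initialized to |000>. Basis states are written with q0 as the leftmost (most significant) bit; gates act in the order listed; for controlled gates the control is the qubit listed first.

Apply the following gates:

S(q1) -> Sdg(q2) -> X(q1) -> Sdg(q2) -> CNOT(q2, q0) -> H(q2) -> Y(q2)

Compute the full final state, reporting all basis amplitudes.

The resulting statevector has amplitude -sqrt(2)*I/2 on |010>, sqrt(2)*I/2 on |011>, and 0 on every other basis state.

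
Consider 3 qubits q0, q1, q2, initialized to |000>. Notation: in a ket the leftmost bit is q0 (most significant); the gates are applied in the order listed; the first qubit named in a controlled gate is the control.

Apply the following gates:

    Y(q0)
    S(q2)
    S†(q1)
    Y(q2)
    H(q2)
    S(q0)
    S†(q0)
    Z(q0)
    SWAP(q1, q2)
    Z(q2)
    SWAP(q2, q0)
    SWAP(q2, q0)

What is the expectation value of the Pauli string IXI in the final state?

The expectation value of IXI is -1. Key observation: the block from step 11 through step 12 cancels to the identity and can be dropped.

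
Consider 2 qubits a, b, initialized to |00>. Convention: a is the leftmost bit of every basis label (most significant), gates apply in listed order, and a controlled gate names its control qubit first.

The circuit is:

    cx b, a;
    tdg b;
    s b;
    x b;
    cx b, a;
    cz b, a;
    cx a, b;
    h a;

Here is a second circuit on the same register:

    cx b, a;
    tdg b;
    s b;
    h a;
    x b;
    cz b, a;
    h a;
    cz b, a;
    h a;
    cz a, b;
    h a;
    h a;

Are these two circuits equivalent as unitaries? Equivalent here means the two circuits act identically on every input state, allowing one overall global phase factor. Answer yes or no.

No — the two circuits implement different unitaries, even allowing a global phase.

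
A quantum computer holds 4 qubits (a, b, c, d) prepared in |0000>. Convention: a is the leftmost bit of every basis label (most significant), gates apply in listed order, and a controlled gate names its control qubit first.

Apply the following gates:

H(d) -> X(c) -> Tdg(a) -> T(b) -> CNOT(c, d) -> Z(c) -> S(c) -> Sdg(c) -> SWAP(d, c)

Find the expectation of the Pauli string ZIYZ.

In the final state, ZIYZ has expectation 0. Key observation: steps 7-8 multiply out to the identity, so the circuit reduces to the remaining gates.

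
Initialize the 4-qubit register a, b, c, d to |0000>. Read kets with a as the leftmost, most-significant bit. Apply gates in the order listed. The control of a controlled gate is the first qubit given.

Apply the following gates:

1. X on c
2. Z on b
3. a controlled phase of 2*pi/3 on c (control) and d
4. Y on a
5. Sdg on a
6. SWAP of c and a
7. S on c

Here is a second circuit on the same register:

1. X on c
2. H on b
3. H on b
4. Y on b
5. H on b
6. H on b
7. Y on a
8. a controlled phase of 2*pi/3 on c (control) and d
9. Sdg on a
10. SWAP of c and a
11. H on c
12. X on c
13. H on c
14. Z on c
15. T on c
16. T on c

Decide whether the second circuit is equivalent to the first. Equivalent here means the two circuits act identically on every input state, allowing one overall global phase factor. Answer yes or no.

No: there is an input state on which the two circuits produce genuinely different outputs (not merely differing by a phase).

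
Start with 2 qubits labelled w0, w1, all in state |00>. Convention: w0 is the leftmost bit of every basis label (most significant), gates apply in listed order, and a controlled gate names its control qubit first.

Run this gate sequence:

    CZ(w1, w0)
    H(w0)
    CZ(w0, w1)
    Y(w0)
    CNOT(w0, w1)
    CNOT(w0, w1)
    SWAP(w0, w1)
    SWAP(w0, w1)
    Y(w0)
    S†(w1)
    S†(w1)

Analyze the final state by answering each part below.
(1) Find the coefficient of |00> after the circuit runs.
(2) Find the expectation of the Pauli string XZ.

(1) |00> carries amplitude sqrt(2)/2 in the final state. Key observation: gates 5-6 undo each other exactly, leaving only the rest of the circuit to track.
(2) In the final state, XZ has expectation 1.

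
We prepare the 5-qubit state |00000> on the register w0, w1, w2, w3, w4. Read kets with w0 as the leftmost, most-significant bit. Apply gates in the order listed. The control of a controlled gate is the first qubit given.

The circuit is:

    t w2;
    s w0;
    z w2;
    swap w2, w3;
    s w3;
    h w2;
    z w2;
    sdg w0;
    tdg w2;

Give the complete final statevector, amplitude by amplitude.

The final amplitudes are sqrt(2)/2 on |00000>, sqrt(2)*exp(3*I*pi/4)/2 on |00100>, and 0 on every other basis state.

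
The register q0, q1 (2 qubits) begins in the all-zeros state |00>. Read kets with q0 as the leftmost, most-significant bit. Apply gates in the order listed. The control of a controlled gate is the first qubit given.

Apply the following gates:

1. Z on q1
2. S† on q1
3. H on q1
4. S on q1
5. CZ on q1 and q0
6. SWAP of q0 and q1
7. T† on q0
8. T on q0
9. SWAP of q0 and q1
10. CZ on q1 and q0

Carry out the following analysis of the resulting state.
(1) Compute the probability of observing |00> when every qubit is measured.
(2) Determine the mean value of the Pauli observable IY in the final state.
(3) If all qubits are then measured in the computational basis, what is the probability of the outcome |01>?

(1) A full measurement returns |00> with probability 1/2. Key observation: gates 5-10 undo each other exactly, leaving only the rest of the circuit to track.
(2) The expectation value of IY is 1.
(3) The probability of measuring |01> is 1/2.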